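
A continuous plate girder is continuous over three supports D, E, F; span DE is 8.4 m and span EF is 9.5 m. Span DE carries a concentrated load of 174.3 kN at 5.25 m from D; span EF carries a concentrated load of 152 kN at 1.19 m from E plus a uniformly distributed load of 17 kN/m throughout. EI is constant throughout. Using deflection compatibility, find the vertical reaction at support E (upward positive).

R_E = 392.5 kN

Insert a hinge at E; M_E is the redundant, and each span becomes simply supported.
Rotations at E on the released spans (each span's end-slope, ×1/EI):
  span DE: point load 174.3 at a = 5.25: Pab(L + a)/(6LEI) = 780.7/EI
  span EF: point load 152 at a = 1.19: Pab(L + b)/(6LEI) = 469.7/EI
  span EF: UDL 17: wL³/(24EI) = 607.3/EI
  relative rotation θ_0 = (780.7 + 1077)/EI = 1858/EI
A unit hogging moment at E produces rotation L₁/(3EI) + L₂/(3EI) = 5.967/EI.
Slope continuity at E: θ_0 = M_E·5.967/EI, so M_E = 1858/5.967 = 311.3 kN·m (hogging).
Span DE, ΣM about D with M_E applied at E: R_E^{DE}·8.4 = 915.1 + 311.3, so R_E^{DE} = 146 kN and R_D = 174.3 − 146 = 28.3 kN.
Span EF, ΣM about F: R_E^{EF}·9.5 = 2030 + 311.3, so R_E^{EF} = 246.5 kN and R_F = 313.5 − 246.5 = 67.02 kN.
R_E = 146 + 246.5 = 392.5 kN.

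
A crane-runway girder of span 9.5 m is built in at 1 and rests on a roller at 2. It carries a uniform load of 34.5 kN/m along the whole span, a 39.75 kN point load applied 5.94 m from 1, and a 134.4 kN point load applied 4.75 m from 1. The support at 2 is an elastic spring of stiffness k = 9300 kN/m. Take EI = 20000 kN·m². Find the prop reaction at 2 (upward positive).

R_2 = 182 kN

Take the reaction at 2 as the redundant and release it; the primary structure is a cantilever fixed at 1.
Free-end deflection of the primary structure under the applied loading (downward +):
  UDL 34.5: wL⁴/(8EI) = 35126/EI
  point load 39.75 at a = 5.94: Pa²(3L − a)/(6EI) = 5273/EI
  point load 134.4 at a = 4.75: Pa²(3L − a)/(6EI) = 12003/EI
  δ_0 = 52402/EI
Tip deflection under a unit load at 2: L³/(3EI) = 285.8/EI.
With EI = 20000 kN·m²: δ_0 = 2.6201 m and δ_{22} = 0.01429 m/kN.
Compatibility — the spring shortens by R_2/k under the reaction it provides: δ_0 − R_2·δ_{22} = R_2/k. With 1/k = 0.000108 m/kN, R_2 = δ_0 / (δ_{22} + 1/k) = 2.6201 / (0.01429 + 0.000108) = 182 kN.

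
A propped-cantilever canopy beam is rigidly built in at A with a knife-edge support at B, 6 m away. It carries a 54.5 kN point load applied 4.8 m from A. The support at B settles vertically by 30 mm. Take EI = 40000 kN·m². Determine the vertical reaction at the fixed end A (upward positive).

Take the reaction at B as the redundant and release it; the primary structure is a cantilever fixed at A.
Free-end deflection of the primary structure under the applied loading (downward +):
  point load 54.5 at a = 4.8: Pa²(3L − a)/(6EI) = 2762/EI
Flexibility coefficient — unit upward force at B: δ_{BB} = L³/(3EI) = 72/EI.
With EI = 40000 kN·m²: δ_0 = 0.069062 m and δ_{BB} = 0.0018 m/kN.
Compatibility — the beam at B must follow the support down by 0.03 m: δ_0 − R_B·δ_{BB} = 0.03, so R_B = (0.069062 − 0.03)/0.0018 = 21.7 kN.
Vertical equilibrium: R_A = ΣP − R_B = 54.5 − 21.7 = 32.8 kN.

R_A = 32.8 kN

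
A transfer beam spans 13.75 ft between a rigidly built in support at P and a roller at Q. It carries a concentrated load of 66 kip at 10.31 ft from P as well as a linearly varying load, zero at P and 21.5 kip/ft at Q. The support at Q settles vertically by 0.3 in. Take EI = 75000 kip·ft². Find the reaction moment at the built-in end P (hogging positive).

M_P = 373.3 kip·ft

Take the reaction at Q as the redundant and release it; the primary structure is a cantilever fixed at P.
Primary-structure tip deflection at Q by superposition:
  point load 66 at a = 10.31: Pa²(3L − a)/(6EI) = 36177/EI
  triangular load, peak 21.5 at the free end: 11w₀L⁴/(120EI) = 70447/EI
  δ_0 = 106624/EI
Flexibility coefficient — unit upward force at Q: δ_{QQ} = L³/(3EI) = 866.5/EI.
With EI = 75000 kip·ft²: δ_0 = 1.4216 ft and δ_{QQ} = 0.011554 ft/kip.
Compatibility — the beam at Q must follow the support down by 0.025 ft: δ_0 − R_Q·δ_{QQ} = 0.025, so R_Q = (1.4216 − 0.025)/0.011554 = 120.9 kip.
Moment equilibrium about P: M_P = Σ(load moments about P) − R_Q·L = 2035 − 120.9×13.75 = 373.3 kip·ft.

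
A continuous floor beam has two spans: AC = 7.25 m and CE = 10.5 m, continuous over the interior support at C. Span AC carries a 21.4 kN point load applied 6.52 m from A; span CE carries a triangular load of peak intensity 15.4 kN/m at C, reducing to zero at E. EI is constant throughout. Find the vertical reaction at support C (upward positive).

R_C = 90.03 kN

Take M_C as the redundant. Released structure: two simple spans AC and CE with a hinge at C.
Rotations at C on the released spans (each span's end-slope, ×1/EI):
  span AC: point load 21.4 at a = 6.52: Pab(L + a)/(6LEI) = 32.24/EI
  span CE: triangular load, peak 15.4: w₀L³/(45EI) = 396.2/EI
  relative rotation θ_0 = (32.24 + 396.2)/EI = 428.4/EI
A unit hogging moment at C produces rotation L₁/(3EI) + L₂/(3EI) = 5.917/EI.
Slope continuity at C: θ_0 = M_C·5.917/EI, so M_C = 428.4/5.917 = 72.41 kN·m (hogging).
Span AC, ΣM about A with M_C applied at C: R_C^{AC}·7.25 = 139.5 + 72.41, so R_C^{AC} = 29.23 kN and R_A = 21.4 − 29.23 = -7.832 kN.
Span CE, ΣM about E: R_C^{CE}·10.5 = 566 + 72.41, so R_C^{CE} = 60.8 kN and R_E = 80.85 − 60.8 = 20.05 kN.
R_C = 29.23 + 60.8 = 90.03 kN.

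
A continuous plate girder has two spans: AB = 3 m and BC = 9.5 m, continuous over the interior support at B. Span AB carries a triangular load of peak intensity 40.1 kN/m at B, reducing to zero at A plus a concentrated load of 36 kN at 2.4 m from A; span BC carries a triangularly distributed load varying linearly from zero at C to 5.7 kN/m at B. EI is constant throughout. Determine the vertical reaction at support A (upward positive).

R_A = 15.39 kN

Take M_B as the redundant. Released structure: two simple spans AB and BC with a hinge at B.
Discontinuity in slope at B on the released structure — sum the simple-span end rotations:
  span AB: triangular load, peak 40.1: w₀L³/(45EI) = 24.06/EI
  span AB: point load 36 at a = 2.4: Pab(L + a)/(6LEI) = 15.55/EI
  span BC: triangular load, peak 5.7: w₀L³/(45EI) = 108.6/EI
  relative rotation θ_0 = (39.61 + 108.6)/EI = 148.2/EI
A unit hogging moment at B produces rotation L₁/(3EI) + L₂/(3EI) = 4.167/EI.
Slope continuity at B: θ_0 = M_B·4.167/EI, so M_B = 148.2/4.167 = 35.57 kN·m (hogging).
Span AB, ΣM about A with M_B applied at B: R_B^{AB}·3 = 206.7 + 35.57, so R_B^{AB} = 80.76 kN and R_A = 96.15 − 80.76 = 15.39 kN.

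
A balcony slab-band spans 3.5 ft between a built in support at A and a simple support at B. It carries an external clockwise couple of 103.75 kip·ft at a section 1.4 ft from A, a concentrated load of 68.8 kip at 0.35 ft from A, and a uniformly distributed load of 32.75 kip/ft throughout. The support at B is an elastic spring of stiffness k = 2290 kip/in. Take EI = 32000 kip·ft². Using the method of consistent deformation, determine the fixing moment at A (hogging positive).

Remove the prop at B; the released (primary) structure is a cantilever built in at A.
Primary-structure tip deflection at B by superposition:
  clockwise couple 103.75 at a = 1.4: M₀a(2L − a)/(2EI) = 406.7/EI
  point load 68.8 at a = 0.35: Pa²(3L − a)/(6EI) = 14.26/EI
  UDL 32.75: wL⁴/(8EI) = 614.3/EI
  δ_0 = 1035/EI
Tip deflection under a unit load at B: L³/(3EI) = 14.29/EI.
With EI = 32000 kip·ft²: δ_0 = 0.032352 ft and δ_{BB} = 0.000447 ft/kip.
Compatibility — the spring shortens by R_B/k under the reaction it provides: δ_0 − R_B·δ_{BB} = R_B/k. With 1/k = 1/(2290×12) ft/kip = 0.000036 ft/kip, R_B = δ_0 / (δ_{BB} + 1/k) = 0.032352 / (0.000447 + 0.000036) = 66.98 kip.
Moment equilibrium about A: M_A = Σ(load moments about A) − R_B·L = 328.4 − 66.98×3.5 = 93.99 kip·ft.

M_A = 93.99 kip·ft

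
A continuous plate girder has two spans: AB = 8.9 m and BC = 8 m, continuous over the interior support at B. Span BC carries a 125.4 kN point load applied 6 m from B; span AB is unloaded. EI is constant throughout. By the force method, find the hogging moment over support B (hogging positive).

Insert a hinge at B; M_B is the redundant, and each span becomes simply supported.
Discontinuity in slope at B on the released structure — sum the simple-span end rotations:
  span BC: point load 125.4 at a = 6: Pab(L + b)/(6LEI) = 313.5/EI
  relative rotation θ_0 = (0 + 313.5)/EI = 313.5/EI
A unit hogging moment at B produces rotation L₁/(3EI) + L₂/(3EI) = 5.633/EI.
Compatibility: M_B·(L₁+L₂)/(3EI) = θ_0, giving M_B = 55.65 kN·m (hogging).

M_B = 55.65 kN·m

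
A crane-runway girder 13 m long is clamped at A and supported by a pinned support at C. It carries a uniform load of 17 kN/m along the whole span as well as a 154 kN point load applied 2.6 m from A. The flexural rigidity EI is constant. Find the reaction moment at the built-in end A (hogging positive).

M_A = 647.4 kN·m

Remove the prop at C; the released (primary) structure is a cantilever built in at A.
Free-end deflection of the primary structure under the applied loading (downward +):
  UDL 17: wL⁴/(8EI) = 60692/EI
  point load 154 at a = 2.6: Pa²(3L − a)/(6EI) = 6316/EI
  δ_0 = 67008/EI
Flexibility coefficient — unit upward force at C: δ_{CC} = L³/(3EI) = 732.3/EI.
The prop prevents deflection at C: R_C = δ_0/δ_{CC} = 67008/732.3 = 91.5 kN.
Moment equilibrium about A: M_A = Σ(load moments about A) − R_C·L = 1837 − 91.5×13 = 647.4 kN·m.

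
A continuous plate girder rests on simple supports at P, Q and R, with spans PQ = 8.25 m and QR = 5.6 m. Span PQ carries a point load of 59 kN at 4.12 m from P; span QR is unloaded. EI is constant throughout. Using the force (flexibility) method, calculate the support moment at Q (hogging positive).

M_Q = 54.34 kN·m

Release continuity at Q by inserting a hinge; the redundant is the internal moment M_Q. The primary structure is two simply-supported spans PQ and QR.
Rotations at Q on the released spans (each span's end-slope, ×1/EI):
  span PQ: point load 59 at a = 4.12: Pab(L + a)/(6LEI) = 250.9/EI
  relative rotation θ_0 = (250.9 + 0)/EI = 250.9/EI
A unit hogging moment at Q produces rotation L₁/(3EI) + L₂/(3EI) = 4.617/EI.
Compatibility: M_Q·(L₁+L₂)/(3EI) = θ_0, giving M_Q = 54.34 kN·m (hogging).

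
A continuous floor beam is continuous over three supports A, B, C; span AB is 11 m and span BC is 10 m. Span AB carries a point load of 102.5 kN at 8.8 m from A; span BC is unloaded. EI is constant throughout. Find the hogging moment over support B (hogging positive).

Take M_B as the redundant. Released structure: two simple spans AB and BC with a hinge at B.
End slopes at the hinge B, treating each span as simply supported:
  span AB: point load 102.5 at a = 8.8: Pab(L + a)/(6LEI) = 595.3/EI
  relative rotation θ_0 = (595.3 + 0)/EI = 595.3/EI
A unit hogging moment at B produces rotation L₁/(3EI) + L₂/(3EI) = 7/EI.
Slope continuity at B: θ_0 = M_B·7/EI, so M_B = 595.3/7 = 85.05 kN·m (hogging).

M_B = 85.05 kN·m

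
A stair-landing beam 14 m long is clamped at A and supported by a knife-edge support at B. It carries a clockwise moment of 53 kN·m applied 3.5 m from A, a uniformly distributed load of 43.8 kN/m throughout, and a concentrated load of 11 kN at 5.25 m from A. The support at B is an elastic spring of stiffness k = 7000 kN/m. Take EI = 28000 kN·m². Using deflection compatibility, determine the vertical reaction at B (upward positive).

Take the reaction at B as the redundant and release it; the primary structure is a cantilever fixed at A.
Downward deflection at the released point B due to the loads:
  clockwise couple 53 at a = 3.5: M₀a(2L − a)/(2EI) = 2272/EI
  UDL 43.8: wL⁴/(8EI) = 210328/EI
  point load 11 at a = 5.25: Pa²(3L − a)/(6EI) = 1857/EI
  δ_0 = 214457/EI
Tip deflection under a unit load at B: L³/(3EI) = 914.7/EI.
With EI = 28000 kN·m²: δ_0 = 7.6592 m and δ_{BB} = 0.032667 m/kN.
Compatibility — the spring shortens by R_B/k under the reaction it provides: δ_0 − R_B·δ_{BB} = R_B/k. With 1/k = 0.000143 m/kN, R_B = δ_0 / (δ_{BB} + 1/k) = 7.6592 / (0.032667 + 0.000143) = 233.4 kN.

R_B = 233.4 kN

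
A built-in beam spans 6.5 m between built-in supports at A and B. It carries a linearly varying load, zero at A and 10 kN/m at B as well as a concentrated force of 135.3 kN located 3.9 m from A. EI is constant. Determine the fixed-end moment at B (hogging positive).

M_B = 147.8 kN·m

Take the two fixed-end moments M_A, M_B as redundants; the released structure is the simple span AB.
End rotations of the released simple span under the applied load (×1/EI):
  at A: triangular load, peak 10: 7w₀L³/(360EI) = 53.4/EI
  at B: triangular load, peak 10: w₀L³/(45EI) = 61.03/EI
  at A: point load 135.3 at a = 3.9: Pab(L + b)/(6LEI) = 320.1/EI
  at B: point load 135.3 at a = 3.9: Pab(L + a)/(6LEI) = 365.9/EI
  θ_A0 = 373.5/EI,  θ_B0 = 426.9/EI
Flexibility coefficients: a unit moment at one end gives L/(3EI) there and L/(6EI) at the far end, so f₁₁ = f₂₂ = 2.167/EI and f₁₂ = f₂₁ = 1.083/EI.
Compatibility — zero rotation at each built-in end:
  2.167 M_A + 1.083 M_B = 373.5
  1.083 M_A + 2.167 M_B = 426.9
Solving the pair gives M_A = 98.51 kN·m and M_B = 147.8 kN·m (hogging).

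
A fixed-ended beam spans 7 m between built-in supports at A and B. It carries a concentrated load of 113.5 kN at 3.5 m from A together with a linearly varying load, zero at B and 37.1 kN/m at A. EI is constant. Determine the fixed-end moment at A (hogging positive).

M_A = 190.2 kN·m

Take the two fixed-end moments M_A, M_B as redundants; the released structure is the simple span AB.
On the primary (simply-supported) span, the end slopes from the loading are:
  at A: point load 113.5 at a = 3.5: Pab(L + b)/(6LEI) = 347.6/EI
  at B: point load 113.5 at a = 3.5: Pab(L + a)/(6LEI) = 347.6/EI
  at A: triangular load, peak 37.1: w₀L³/(45EI) = 282.8/EI
  at B: triangular load, peak 37.1: 7w₀L³/(360EI) = 247.4/EI
  θ_A0 = 630.4/EI,  θ_B0 = 595/EI
Flexibility coefficients: a unit moment at one end gives L/(3EI) there and L/(6EI) at the far end, so f₁₁ = f₂₂ = 2.333/EI and f₁₂ = f₂₁ = 1.167/EI.
Compatibility — zero rotation at each built-in end:
  2.333 M_A + 1.167 M_B = 630.4
  1.167 M_A + 2.333 M_B = 595
Solving the pair gives M_A = 190.2 kN·m and M_B = 159.9 kN·m (hogging).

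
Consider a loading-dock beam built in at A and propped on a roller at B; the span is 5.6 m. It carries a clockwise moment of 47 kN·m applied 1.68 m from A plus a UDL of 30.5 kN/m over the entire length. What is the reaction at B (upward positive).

R_B = 70.47 kN

Choose R_B as the redundant. The primary structure is the cantilever fixed at A.
Deflection at B on the released cantilever, summing each load's contribution:
  clockwise couple 47 at a = 1.68: M₀a(2L − a)/(2EI) = 375.8/EI
  UDL 30.5: wL⁴/(8EI) = 3749/EI
  δ_0 = 4125/EI
Flexibility coefficient — unit upward force at B: δ_{BB} = L³/(3EI) = 58.54/EI.
The prop prevents deflection at B: R_B = δ_0/δ_{BB} = 4125/58.54 = 70.47 kN.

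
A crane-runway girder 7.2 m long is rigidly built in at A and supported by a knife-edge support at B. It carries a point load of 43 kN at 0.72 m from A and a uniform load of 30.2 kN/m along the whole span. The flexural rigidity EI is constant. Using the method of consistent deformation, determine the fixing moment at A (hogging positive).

Take the reaction at B as the redundant and release it; the primary structure is a cantilever fixed at A.
Deflection at B on the released cantilever, summing each load's contribution:
  point load 43 at a = 0.72: Pa²(3L − a)/(6EI) = 77.57/EI
  UDL 30.2: wL⁴/(8EI) = 10145/EI
  δ_0 = 10222/EI
Flexibility coefficient — unit upward force at B: δ_{BB} = L³/(3EI) = 124.4/EI.
Compatibility at B: δ_0 − R_B·δ_{BB} = 0, so R_B = 10222/124.4 = 82.16 kN.
Moment equilibrium about A: M_A = Σ(load moments about A) − R_B·L = 813.7 − 82.16×7.2 = 222.2 kN·m.

M_A = 222.2 kN·m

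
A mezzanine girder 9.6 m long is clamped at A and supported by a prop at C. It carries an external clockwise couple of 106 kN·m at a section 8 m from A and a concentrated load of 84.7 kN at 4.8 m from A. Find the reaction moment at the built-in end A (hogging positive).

M_A = 103.9 kN·m

Release the roller at C. Primary structure: cantilever fixed at A.
Free-end deflection of the primary structure under the applied loading (downward +):
  clockwise couple 106 at a = 8: M₀a(2L − a)/(2EI) = 4749/EI
  point load 84.7 at a = 4.8: Pa²(3L − a)/(6EI) = 7806/EI
  δ_0 = 12555/EI
Tip deflection under a unit load at C: L³/(3EI) = 294.9/EI.
The prop prevents deflection at C: R_C = δ_0/δ_{CC} = 12555/294.9 = 42.57 kN.
Moment equilibrium about A: M_A = Σ(load moments about A) − R_C·L = 512.6 − 42.57×9.6 = 103.9 kN·m.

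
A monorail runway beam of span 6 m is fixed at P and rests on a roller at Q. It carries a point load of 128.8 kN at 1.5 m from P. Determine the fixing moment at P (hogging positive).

Release the roller at Q. Primary structure: cantilever fixed at P.
Free-end deflection of the primary structure under the applied loading (downward +):
  point load 128.8 at a = 1.5: Pa²(3L − a)/(6EI) = 797/EI
Flexibility coefficient — unit upward force at Q: δ_{QQ} = L³/(3EI) = 72/EI.
The prop prevents deflection at Q: R_Q = δ_0/δ_{QQ} = 797/72 = 11.07 kN.
Moment equilibrium about P: M_P = Σ(load moments about P) − R_Q·L = 193.2 − 11.07×6 = 126.8 kN·m.

M_P = 126.8 kN·m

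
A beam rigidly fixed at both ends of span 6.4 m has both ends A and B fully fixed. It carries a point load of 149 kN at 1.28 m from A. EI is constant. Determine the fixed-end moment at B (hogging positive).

M_B = 30.52 kN·m

Release both end moments; the primary structure is a simply-supported span AB with redundants M_A and M_B.
On the primary (simply-supported) span, the end slopes from the loading are:
  at A: point load 149 at a = 1.28: Pab(L + b)/(6LEI) = 292.9/EI
  at B: point load 149 at a = 1.28: Pab(L + a)/(6LEI) = 195.3/EI
  θ_A0 = 292.9/EI,  θ_B0 = 195.3/EI
Flexibility coefficients: a unit moment at one end gives L/(3EI) there and L/(6EI) at the far end, so f₁₁ = f₂₂ = 2.133/EI and f₁₂ = f₂₁ = 1.067/EI.
Compatibility — zero rotation at each built-in end:
  2.133 M_A + 1.067 M_B = 292.9
  1.067 M_A + 2.133 M_B = 195.3
Solving the pair gives M_A = 122.1 kN·m and M_B = 30.52 kN·m (hogging).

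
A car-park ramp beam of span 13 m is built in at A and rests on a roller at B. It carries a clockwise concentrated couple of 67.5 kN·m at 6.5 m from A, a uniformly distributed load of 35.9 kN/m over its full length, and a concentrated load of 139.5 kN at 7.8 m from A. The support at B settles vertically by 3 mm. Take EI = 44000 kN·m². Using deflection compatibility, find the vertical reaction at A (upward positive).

R_A = 365.3 kN

Remove the prop at B; the released (primary) structure is a cantilever built in at A.
Deflection at B on the released cantilever, summing each load's contribution:
  clockwise couple 67.5 at a = 6.5: M₀a(2L − a)/(2EI) = 4278/EI
  UDL 35.9: wL⁴/(8EI) = 128167/EI
  point load 139.5 at a = 7.8: Pa²(3L − a)/(6EI) = 44133/EI
  δ_0 = 176579/EI
Tip deflection under a unit load at B: L³/(3EI) = 732.3/EI.
With EI = 44000 kN·m²: δ_0 = 4.0132 m and δ_{BB} = 0.016644 m/kN.
Compatibility — the beam at B must follow the support down by 0.003 m: δ_0 − R_B·δ_{BB} = 0.003, so R_B = (4.0132 − 0.003)/0.016644 = 240.9 kN.
Vertical equilibrium: R_A = ΣP − R_B = 606.2 − 240.9 = 365.3 kN.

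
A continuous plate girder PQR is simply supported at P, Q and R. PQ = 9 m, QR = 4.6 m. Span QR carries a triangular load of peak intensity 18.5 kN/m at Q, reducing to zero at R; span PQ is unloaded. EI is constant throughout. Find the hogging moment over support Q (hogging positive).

Insert a hinge at Q; M_Q is the redundant, and each span becomes simply supported.
End slopes at the hinge Q, treating each span as simply supported:
  span QR: triangular load, peak 18.5: w₀L³/(45EI) = 40.02/EI
  relative rotation θ_0 = (0 + 40.02)/EI = 40.02/EI
A unit hogging moment at Q produces rotation L₁/(3EI) + L₂/(3EI) = 4.533/EI.
Slope continuity at Q: θ_0 = M_Q·4.533/EI, so M_Q = 40.02/4.533 = 8.827 kN·m (hogging).

M_Q = 8.827 kN·m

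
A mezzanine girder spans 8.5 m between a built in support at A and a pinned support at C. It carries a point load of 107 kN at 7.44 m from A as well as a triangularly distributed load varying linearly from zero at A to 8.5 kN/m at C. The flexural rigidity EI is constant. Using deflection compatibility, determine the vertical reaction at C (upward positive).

Remove the prop at C; the released (primary) structure is a cantilever built in at A.
Deflection at C on the released cantilever, summing each load's contribution:
  point load 107 at a = 7.44: Pa²(3L − a)/(6EI) = 17828/EI
  triangular load, peak 8.5 at the free end: 11w₀L⁴/(120EI) = 4067/EI
  δ_0 = 21895/EI
Tip deflection under a unit load at C: L³/(3EI) = 204.7/EI.
The prop prevents deflection at C: R_C = δ_0/δ_{CC} = 21895/204.7 = 107 kN.

R_C = 107 kN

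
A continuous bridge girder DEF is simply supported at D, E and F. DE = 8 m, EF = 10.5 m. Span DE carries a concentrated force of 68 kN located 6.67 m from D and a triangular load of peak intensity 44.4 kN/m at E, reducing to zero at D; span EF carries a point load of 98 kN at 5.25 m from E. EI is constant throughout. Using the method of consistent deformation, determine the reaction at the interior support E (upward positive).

Insert a hinge at E; M_E is the redundant, and each span becomes simply supported.
Discontinuity in slope at E on the released structure — sum the simple-span end rotations:
  span DE: point load 68 at a = 6.67: Pab(L + a)/(6LEI) = 184.4/EI
  span DE: triangular load, peak 44.4: w₀L³/(45EI) = 505.2/EI
  span EF: point load 98 at a = 5.25: Pab(L + b)/(6LEI) = 675.3/EI
  relative rotation θ_0 = (689.5 + 675.3)/EI = 1365/EI
A unit hogging moment at E produces rotation L₁/(3EI) + L₂/(3EI) = 6.167/EI.
Slope continuity at E: θ_0 = M_E·6.167/EI, so M_E = 1365/6.167 = 221.3 kN·m (hogging).
Span DE, ΣM about D with M_E applied at E: R_E^{DE}·8 = 1401 + 221.3, so R_E^{DE} = 202.8 kN and R_D = 245.6 − 202.8 = 42.84 kN.
Span EF, ΣM about F: R_E^{EF}·10.5 = 514.5 + 221.3, so R_E^{EF} = 70.08 kN and R_F = 98 − 70.08 = 27.92 kN.
R_E = 202.8 + 70.08 = 272.8 kN.

R_E = 272.8 kN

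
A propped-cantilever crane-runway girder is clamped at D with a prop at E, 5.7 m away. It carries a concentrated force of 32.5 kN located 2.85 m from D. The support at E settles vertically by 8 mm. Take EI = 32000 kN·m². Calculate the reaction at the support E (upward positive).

R_E = 6.009 kN

Remove the prop at E; the released (primary) structure is a cantilever built in at D.
Free-end deflection of the primary structure under the applied loading (downward +):
  point load 32.5 at a = 2.85: Pa²(3L − a)/(6EI) = 627/EI
Flexibility coefficient — unit upward force at E: δ_{EE} = L³/(3EI) = 61.73/EI.
With EI = 32000 kN·m²: δ_0 = 0.019592 m and δ_{EE} = 0.001929 m/kN.
Compatibility — the beam at E must follow the support down by 0.008 m: δ_0 − R_E·δ_{EE} = 0.008, so R_E = (0.019592 − 0.008)/0.001929 = 6.009 kN.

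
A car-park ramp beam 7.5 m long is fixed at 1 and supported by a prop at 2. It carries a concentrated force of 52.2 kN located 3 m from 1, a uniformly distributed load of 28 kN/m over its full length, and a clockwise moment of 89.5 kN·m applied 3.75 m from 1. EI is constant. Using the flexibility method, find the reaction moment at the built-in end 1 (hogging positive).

M_1 = 260.9 kN·m

Take the reaction at 2 as the redundant and release it; the primary structure is a cantilever fixed at 1.
Free-end deflection of the primary structure under the applied loading (downward +):
  point load 52.2 at a = 3: Pa²(3L − a)/(6EI) = 1527/EI
  UDL 28: wL⁴/(8EI) = 11074/EI
  clockwise couple 89.5 at a = 3.75: M₀a(2L − a)/(2EI) = 1888/EI
  δ_0 = 14489/EI
Tip deflection under a unit load at 2: L³/(3EI) = 140.6/EI.
Compatibility at 2: δ_0 − R_2·δ_{22} = 0, so R_2 = 14489/140.6 = 103 kN.
Moment equilibrium about 1: M_1 = Σ(load moments about 1) − R_2·L = 1034 − 103×7.5 = 260.9 kN·m.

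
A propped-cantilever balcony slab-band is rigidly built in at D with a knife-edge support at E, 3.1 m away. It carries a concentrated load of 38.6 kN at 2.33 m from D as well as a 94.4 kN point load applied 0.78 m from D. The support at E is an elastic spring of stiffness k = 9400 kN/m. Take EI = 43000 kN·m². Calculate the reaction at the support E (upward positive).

R_E = 22.41 kN

Remove the prop at E; the released (primary) structure is a cantilever built in at D.
Primary-structure tip deflection at E by superposition:
  point load 38.6 at a = 2.33: Pa²(3L − a)/(6EI) = 243.4/EI
  point load 94.4 at a = 0.78: Pa²(3L − a)/(6EI) = 81.55/EI
  δ_0 = 325/EI
Flexibility coefficient — unit upward force at E: δ_{EE} = L³/(3EI) = 9.93/EI.
With EI = 43000 kN·m²: δ_0 = 0.007558 m and δ_{EE} = 0.000231 m/kN.
Compatibility — the spring shortens by R_E/k under the reaction it provides: δ_0 − R_E·δ_{EE} = R_E/k. With 1/k = 0.000106 m/kN, R_E = δ_0 / (δ_{EE} + 1/k) = 0.007558 / (0.000231 + 0.000106) = 22.41 kN.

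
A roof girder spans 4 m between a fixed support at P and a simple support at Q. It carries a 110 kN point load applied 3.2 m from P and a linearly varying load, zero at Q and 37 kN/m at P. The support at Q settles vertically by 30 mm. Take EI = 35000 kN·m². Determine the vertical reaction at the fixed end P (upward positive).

Take the reaction at Q as the redundant and release it; the primary structure is a cantilever fixed at P.
Downward deflection at the released point Q due to the loads:
  point load 110 at a = 3.2: Pa²(3L − a)/(6EI) = 1652/EI
  triangular load, peak 37 at the fixed end: w₀L⁴/(30EI) = 315.7/EI
  δ_0 = 1968/EI
Tip deflection under a unit load at Q: L³/(3EI) = 21.33/EI.
With EI = 35000 kN·m²: δ_0 = 0.056222 m and δ_{QQ} = 0.00061 m/kN.
Compatibility — the beam at Q must follow the support down by 0.03 m: δ_0 − R_Q·δ_{QQ} = 0.03, so R_Q = (0.056222 − 0.03)/0.00061 = 43.02 kN.
Vertical equilibrium: R_P = ΣP − R_Q = 184 − 43.02 = 141 kN.

R_P = 141 kN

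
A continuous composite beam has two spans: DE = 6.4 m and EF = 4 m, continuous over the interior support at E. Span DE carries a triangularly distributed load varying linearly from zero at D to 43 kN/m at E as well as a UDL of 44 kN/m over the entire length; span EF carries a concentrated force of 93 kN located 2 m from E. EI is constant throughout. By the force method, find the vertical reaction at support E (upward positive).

R_E = 375.6 kN

Insert a hinge at E; M_E is the redundant, and each span becomes simply supported.
End slopes at the hinge E, treating each span as simply supported:
  span DE: triangular load, peak 43: w₀L³/(45EI) = 250.5/EI
  span DE: UDL 44: wL³/(24EI) = 480.6/EI
  span EF: point load 93 at a = 2: Pab(L + b)/(6LEI) = 93/EI
  relative rotation θ_0 = (731.1 + 93)/EI = 824.1/EI
A unit hogging moment at E produces rotation L₁/(3EI) + L₂/(3EI) = 3.467/EI.
Slope continuity at E: θ_0 = M_E·3.467/EI, so M_E = 824.1/3.467 = 237.7 kN·m (hogging).
Span DE, ΣM about D with M_E applied at E: R_E^{DE}·6.4 = 1488 + 237.7, so R_E^{DE} = 269.7 kN and R_D = 419.2 − 269.7 = 149.5 kN.
Span EF, ΣM about F: R_E^{EF}·4 = 186 + 237.7, so R_E^{EF} = 105.9 kN and R_F = 93 − 105.9 = -12.93 kN.
R_E = 269.7 + 105.9 = 375.6 kN.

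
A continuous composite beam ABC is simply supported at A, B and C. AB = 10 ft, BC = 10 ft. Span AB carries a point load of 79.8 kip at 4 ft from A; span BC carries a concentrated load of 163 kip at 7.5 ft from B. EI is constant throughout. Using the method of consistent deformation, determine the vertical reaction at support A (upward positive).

Release continuity at B by inserting a hinge; the redundant is the internal moment M_B. The primary structure is two simply-supported spans AB and BC.
End slopes at the hinge B, treating each span as simply supported:
  span AB: point load 79.8 at a = 4: Pab(L + a)/(6LEI) = 446.9/EI
  span BC: point load 163 at a = 7.5: Pab(L + b)/(6LEI) = 636.7/EI
  relative rotation θ_0 = (446.9 + 636.7)/EI = 1084/EI
A unit hogging moment at B produces rotation L₁/(3EI) + L₂/(3EI) = 6.667/EI.
Slope continuity at B: θ_0 = M_B·6.667/EI, so M_B = 1084/6.667 = 162.5 kip·ft (hogging).
Span AB, ΣM about A with M_B applied at B: R_B^{AB}·10 = 319.2 + 162.5, so R_B^{AB} = 48.17 kip and R_A = 79.8 − 48.17 = 31.63 kip.

R_A = 31.63 kip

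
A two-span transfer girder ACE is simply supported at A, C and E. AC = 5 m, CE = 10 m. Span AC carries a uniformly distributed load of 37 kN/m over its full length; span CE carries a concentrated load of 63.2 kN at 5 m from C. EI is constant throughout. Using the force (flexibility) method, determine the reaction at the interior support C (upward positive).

R_C = 159.4 kN

Take M_C as the redundant. Released structure: two simple spans AC and CE with a hinge at C.
Rotations at C on the released spans (each span's end-slope, ×1/EI):
  span AC: UDL 37: wL³/(24EI) = 192.7/EI
  span CE: point load 63.2 at a = 5: Pab(L + b)/(6LEI) = 395/EI
  relative rotation θ_0 = (192.7 + 395)/EI = 587.7/EI
A unit hogging moment at C produces rotation L₁/(3EI) + L₂/(3EI) = 5/EI.
Compatibility: M_C·(L₁+L₂)/(3EI) = θ_0, giving M_C = 117.5 kN·m (hogging).
Span AC, ΣM about A with M_C applied at C: R_C^{AC}·5 = 462.5 + 117.5, so R_C^{AC} = 116 kN and R_A = 185 − 116 = 68.99 kN.
Span CE, ΣM about E: R_C^{CE}·10 = 316 + 117.5, so R_C^{CE} = 43.35 kN and R_E = 63.2 − 43.35 = 19.85 kN.
R_C = 116 + 43.35 = 159.4 kN.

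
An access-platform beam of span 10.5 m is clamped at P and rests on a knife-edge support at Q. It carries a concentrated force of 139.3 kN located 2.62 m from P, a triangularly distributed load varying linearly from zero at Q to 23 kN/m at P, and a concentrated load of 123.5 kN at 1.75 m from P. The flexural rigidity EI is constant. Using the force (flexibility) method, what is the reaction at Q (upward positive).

Release the roller at Q. Primary structure: cantilever fixed at P.
Downward deflection at the released point Q due to the loads:
  point load 139.3 at a = 2.62: Pa²(3L − a)/(6EI) = 4603/EI
  triangular load, peak 23 at the fixed end: w₀L⁴/(30EI) = 9319/EI
  point load 123.5 at a = 1.75: Pa²(3L − a)/(6EI) = 1875/EI
  δ_0 = 15797/EI
Flexibility coefficient — unit upward force at Q: δ_{QQ} = L³/(3EI) = 385.9/EI.
The prop prevents deflection at Q: R_Q = δ_0/δ_{QQ} = 15797/385.9 = 40.94 kN.

R_Q = 40.94 kN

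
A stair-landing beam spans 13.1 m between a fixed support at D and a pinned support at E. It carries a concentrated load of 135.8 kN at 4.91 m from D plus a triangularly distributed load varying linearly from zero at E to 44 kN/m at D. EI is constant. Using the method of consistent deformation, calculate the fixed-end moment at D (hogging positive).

M_D = 842.1 kN·m

Remove the prop at E; the released (primary) structure is a cantilever built in at D.
Deflection at E on the released cantilever, summing each load's contribution:
  point load 135.8 at a = 4.91: Pa²(3L − a)/(6EI) = 18765/EI
  triangular load, peak 44 at the fixed end: w₀L⁴/(30EI) = 43193/EI
  δ_0 = 61958/EI
Flexibility coefficient — unit upward force at E: δ_{EE} = L³/(3EI) = 749.4/EI.
Compatibility at E: δ_0 − R_E·δ_{EE} = 0, so R_E = 61958/749.4 = 82.68 kN.
Moment equilibrium about D: M_D = Σ(load moments about D) − R_E·L = 1925 − 82.68×13.1 = 842.1 kN·m.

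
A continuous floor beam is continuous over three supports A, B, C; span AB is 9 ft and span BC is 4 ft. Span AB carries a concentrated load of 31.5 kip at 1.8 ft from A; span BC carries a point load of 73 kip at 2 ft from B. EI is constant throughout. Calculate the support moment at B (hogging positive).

M_B = 35.69 kip·ft

Release continuity at B by inserting a hinge; the redundant is the internal moment M_B. The primary structure is two simply-supported spans AB and BC.
End slopes at the hinge B, treating each span as simply supported:
  span AB: point load 31.5 at a = 1.8: Pab(L + a)/(6LEI) = 81.65/EI
  span BC: point load 73 at a = 2: Pab(L + b)/(6LEI) = 73/EI
  relative rotation θ_0 = (81.65 + 73)/EI = 154.6/EI
A unit hogging moment at B produces rotation L₁/(3EI) + L₂/(3EI) = 4.333/EI.
Compatibility: M_B·(L₁+L₂)/(3EI) = θ_0, giving M_B = 35.69 kip·ft (hogging).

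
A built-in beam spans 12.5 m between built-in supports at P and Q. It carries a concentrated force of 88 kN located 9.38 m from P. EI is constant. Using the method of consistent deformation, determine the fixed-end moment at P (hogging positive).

M_P = 51.43 kN·m

Take the two fixed-end moments M_P, M_Q as redundants; the released structure is the simple span PQ.
End rotations of the released simple span under the applied load (×1/EI):
  at P: point load 88 at a = 9.38: Pab(L + b)/(6LEI) = 536.4/EI
  at Q: point load 88 at a = 9.38: Pab(L + a)/(6LEI) = 751.3/EI
  θ_P0 = 536.4/EI,  θ_Q0 = 751.3/EI
Flexibility coefficients: a unit moment at one end gives L/(3EI) there and L/(6EI) at the far end, so f₁₁ = f₂₂ = 4.167/EI and f₁₂ = f₂₁ = 2.083/EI.
Compatibility — zero rotation at each built-in end:
  4.167 M_P + 2.083 M_Q = 536.4
  2.083 M_P + 4.167 M_Q = 751.3
Solving the pair gives M_P = 51.43 kN·m and M_Q = 154.6 kN·m (hogging).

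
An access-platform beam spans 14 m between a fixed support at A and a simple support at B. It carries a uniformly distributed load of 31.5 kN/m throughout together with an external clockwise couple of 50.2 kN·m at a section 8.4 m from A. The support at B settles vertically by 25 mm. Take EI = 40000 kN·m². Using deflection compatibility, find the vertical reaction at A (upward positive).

R_A = 272.2 kN

Remove the prop at B; the released (primary) structure is a cantilever built in at A.
Downward deflection at the released point B due to the loads:
  UDL 31.5: wL⁴/(8EI) = 151263/EI
  clockwise couple 50.2 at a = 8.4: M₀a(2L − a)/(2EI) = 4132/EI
  δ_0 = 155395/EI
Tip deflection under a unit load at B: L³/(3EI) = 914.7/EI.
With EI = 40000 kN·m²: δ_0 = 3.8849 m and δ_{BB} = 0.022867 m/kN.
Compatibility — the beam at B must follow the support down by 0.025 m: δ_0 − R_B·δ_{BB} = 0.025, so R_B = (3.8849 − 0.025)/0.022867 = 168.8 kN.
Vertical equilibrium: R_A = ΣP − R_B = 441 − 168.8 = 272.2 kN.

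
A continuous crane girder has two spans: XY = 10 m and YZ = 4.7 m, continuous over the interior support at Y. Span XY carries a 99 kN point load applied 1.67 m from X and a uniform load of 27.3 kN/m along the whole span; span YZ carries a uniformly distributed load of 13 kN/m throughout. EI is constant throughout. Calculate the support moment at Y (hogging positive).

M_Y = 298.3 kN·m

Insert a hinge at Y; M_Y is the redundant, and each span becomes simply supported.
Rotations at Y on the released spans (each span's end-slope, ×1/EI):
  span XY: point load 99 at a = 1.67: Pab(L + a)/(6LEI) = 267.9/EI
  span XY: UDL 27.3: wL³/(24EI) = 1138/EI
  span YZ: UDL 13: wL³/(24EI) = 56.24/EI
  relative rotation θ_0 = (1405 + 56.24)/EI = 1462/EI
A unit hogging moment at Y produces rotation L₁/(3EI) + L₂/(3EI) = 4.9/EI.
Slope continuity at Y: θ_0 = M_Y·4.9/EI, so M_Y = 1462/4.9 = 298.3 kN·m (hogging).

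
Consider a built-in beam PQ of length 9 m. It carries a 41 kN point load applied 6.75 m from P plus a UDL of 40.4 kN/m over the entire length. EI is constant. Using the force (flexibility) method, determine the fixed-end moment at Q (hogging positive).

M_Q = 324.6 kN·m

Take the two fixed-end moments M_P, M_Q as redundants; the released structure is the simple span PQ.
End rotations of the released simple span under the applied load (×1/EI):
  at P: point load 41 at a = 6.75: Pab(L + b)/(6LEI) = 129.7/EI
  at Q: point load 41 at a = 6.75: Pab(L + a)/(6LEI) = 181.6/EI
  at P: UDL 40.4: wL³/(24EI) = 1227/EI
  at Q: UDL 40.4: wL³/(24EI) = 1227/EI
  θ_P0 = 1357/EI,  θ_Q0 = 1409/EI
Flexibility coefficients: a unit moment at one end gives L/(3EI) there and L/(6EI) at the far end, so f₁₁ = f₂₂ = 3/EI and f₁₂ = f₂₁ = 1.5/EI.
Compatibility — zero rotation at each built-in end:
  3 M_P + 1.5 M_Q = 1357
  1.5 M_P + 3 M_Q = 1409
Solving the pair gives M_P = 290 kN·m and M_Q = 324.6 kN·m (hogging).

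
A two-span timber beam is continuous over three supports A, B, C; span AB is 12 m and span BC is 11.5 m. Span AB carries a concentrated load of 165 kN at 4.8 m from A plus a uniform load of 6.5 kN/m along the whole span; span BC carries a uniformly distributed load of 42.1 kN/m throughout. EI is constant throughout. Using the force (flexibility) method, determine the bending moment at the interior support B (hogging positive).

Take M_B as the redundant. Released structure: two simple spans AB and BC with a hinge at B.
End slopes at the hinge B, treating each span as simply supported:
  span AB: point load 165 at a = 4.8: Pab(L + a)/(6LEI) = 1331/EI
  span AB: UDL 6.5: wL³/(24EI) = 468/EI
  span BC: UDL 42.1: wL³/(24EI) = 2668/EI
  relative rotation θ_0 = (1799 + 2668)/EI = 4466/EI
A unit hogging moment at B produces rotation L₁/(3EI) + L₂/(3EI) = 7.833/EI.
Slope continuity at B: θ_0 = M_B·7.833/EI, so M_B = 4466/7.833 = 570.2 kN·m (hogging).

M_B = 570.2 kN·m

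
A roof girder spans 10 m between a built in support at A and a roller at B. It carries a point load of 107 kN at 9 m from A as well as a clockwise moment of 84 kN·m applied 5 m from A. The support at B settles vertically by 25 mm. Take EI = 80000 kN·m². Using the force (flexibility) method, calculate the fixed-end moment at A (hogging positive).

M_A = 102.5 kN·m

Release the roller at B. Primary structure: cantilever fixed at A.
Primary-structure tip deflection at B by superposition:
  point load 107 at a = 9: Pa²(3L − a)/(6EI) = 30334/EI
  clockwise couple 84 at a = 5: M₀a(2L − a)/(2EI) = 3150/EI
  δ_0 = 33484/EI
Tip deflection under a unit load at B: L³/(3EI) = 333.3/EI.
With EI = 80000 kN·m²: δ_0 = 0.41856 m and δ_{BB} = 0.004167 m/kN.
Compatibility — the beam at B must follow the support down by 0.025 m: δ_0 − R_B·δ_{BB} = 0.025, so R_B = (0.41856 − 0.025)/0.004167 = 94.45 kN.
Moment equilibrium about A: M_A = Σ(load moments about A) − R_B·L = 1047 − 94.45×10 = 102.5 kN·m.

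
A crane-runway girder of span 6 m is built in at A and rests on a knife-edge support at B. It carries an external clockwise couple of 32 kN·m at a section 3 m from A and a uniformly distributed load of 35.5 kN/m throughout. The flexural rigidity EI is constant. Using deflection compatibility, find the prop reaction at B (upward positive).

R_B = 85.88 kN

Remove the prop at B; the released (primary) structure is a cantilever built in at A.
Downward deflection at the released point B due to the loads:
  clockwise couple 32 at a = 3: M₀a(2L − a)/(2EI) = 432/EI
  UDL 35.5: wL⁴/(8EI) = 5751/EI
  δ_0 = 6183/EI
Flexibility coefficient — unit upward force at B: δ_{BB} = L³/(3EI) = 72/EI.
The prop prevents deflection at B: R_B = δ_0/δ_{BB} = 6183/72 = 85.88 kN.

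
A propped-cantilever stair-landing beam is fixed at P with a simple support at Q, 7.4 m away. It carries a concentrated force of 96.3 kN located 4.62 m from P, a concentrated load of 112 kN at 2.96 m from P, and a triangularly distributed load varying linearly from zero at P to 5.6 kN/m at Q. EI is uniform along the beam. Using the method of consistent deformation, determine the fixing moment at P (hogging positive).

M_P = 292 kN·m

Take the reaction at Q as the redundant and release it; the primary structure is a cantilever fixed at P.
Free-end deflection of the primary structure under the applied loading (downward +):
  point load 96.3 at a = 4.62: Pa²(3L − a)/(6EI) = 6023/EI
  point load 112 at a = 2.96: Pa²(3L − a)/(6EI) = 3147/EI
  triangular load, peak 5.6 at the free end: 11w₀L⁴/(120EI) = 1539/EI
  δ_0 = 10709/EI
Flexibility coefficient — unit upward force at Q: δ_{QQ} = L³/(3EI) = 135.1/EI.
The prop prevents deflection at Q: R_Q = δ_0/δ_{QQ} = 10709/135.1 = 79.28 kN.
Moment equilibrium about P: M_P = Σ(load moments about P) − R_Q·L = 878.6 − 79.28×7.4 = 292 kN·m.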